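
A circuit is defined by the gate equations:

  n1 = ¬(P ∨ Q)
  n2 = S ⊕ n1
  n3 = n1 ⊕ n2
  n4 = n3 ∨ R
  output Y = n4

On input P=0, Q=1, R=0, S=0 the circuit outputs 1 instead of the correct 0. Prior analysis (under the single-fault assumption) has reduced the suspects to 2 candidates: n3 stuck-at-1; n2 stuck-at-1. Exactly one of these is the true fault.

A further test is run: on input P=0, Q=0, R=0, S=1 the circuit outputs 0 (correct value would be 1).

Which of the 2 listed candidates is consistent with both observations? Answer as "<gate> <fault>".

Evaluate each candidate on input P=0, Q=0, R=0, S=1:
  n3 stuck-at-1: n1=1, n2=0, n3=1 [stuck-at-1], n4=1 → 1 — eliminated
  n2 stuck-at-1: n1=1, n2=1 [stuck-at-1], n3=0, n4=0 → 0 — matches
Only n2 stuck-at-1 reproduces the observed 0.

n2 stuck-at-1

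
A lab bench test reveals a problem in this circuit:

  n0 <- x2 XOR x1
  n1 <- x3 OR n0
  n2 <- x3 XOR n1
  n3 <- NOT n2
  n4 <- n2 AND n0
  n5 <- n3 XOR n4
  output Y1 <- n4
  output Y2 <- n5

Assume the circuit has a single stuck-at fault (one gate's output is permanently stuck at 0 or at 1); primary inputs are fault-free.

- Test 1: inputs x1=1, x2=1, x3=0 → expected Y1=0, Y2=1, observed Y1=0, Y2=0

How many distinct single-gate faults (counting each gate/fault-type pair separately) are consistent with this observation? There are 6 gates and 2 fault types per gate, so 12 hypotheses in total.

Fault-free: n0=0, n1=0, n2=0, n3=1, n4=0, n5=1 → Y1=0, Y2=1. Observed Y1=0, Y2=0.
  n0 stuck-at-0: output Y1=0, Y2=1 ✗
  n0 stuck-at-1: output Y1=1, Y2=1 ✗
  n1 stuck-at-0: output Y1=0, Y2=1 ✗
  n1 stuck-at-1: output Y1=0, Y2=0 ✓
  n2 stuck-at-0: output Y1=0, Y2=1 ✗
  n2 stuck-at-1: output Y1=0, Y2=0 ✓
  n3 stuck-at-0: output Y1=0, Y2=0 ✓
  n3 stuck-at-1: output Y1=0, Y2=1 ✗
  n4 stuck-at-0: output Y1=0, Y2=1 ✗
  n4 stuck-at-1: output Y1=1, Y2=0 ✗
  n5 stuck-at-0: output Y1=0, Y2=0 ✓
  n5 stuck-at-1: output Y1=0, Y2=1 ✗
Consistent faults: {n1 stuck-at-1, n2 stuck-at-1, n3 stuck-at-0, n5 stuck-at-0} — 4 in all.

4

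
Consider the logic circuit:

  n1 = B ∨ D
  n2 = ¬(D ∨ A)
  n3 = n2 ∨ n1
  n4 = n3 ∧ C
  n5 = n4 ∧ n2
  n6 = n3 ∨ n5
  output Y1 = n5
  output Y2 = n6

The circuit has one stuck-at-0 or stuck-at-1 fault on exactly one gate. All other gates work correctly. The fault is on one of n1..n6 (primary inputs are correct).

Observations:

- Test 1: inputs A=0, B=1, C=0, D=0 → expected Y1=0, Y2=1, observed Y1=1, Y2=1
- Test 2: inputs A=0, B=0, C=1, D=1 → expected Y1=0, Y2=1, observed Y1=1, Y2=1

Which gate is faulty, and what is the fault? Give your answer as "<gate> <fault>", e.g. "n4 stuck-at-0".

Fault-free values for test 1 (A=0, B=1, C=0, D=0): n1=1, n2=1, n3=1, n4=0, n5=0, n6=1, giving Y1=0, Y2=1. Observed Y1=1, Y2=1.
Test 1: faults giving observed Y1=1, Y2=1 are {n4 stuck-at-1, n5 stuck-at-1}.
Test 2 (A=0, B=0, C=1, D=1): fault-free n1=1, n2=0, n3=1, n4=1, n5=0, n6=1 → Y1=0, Y2=1; observed Y1=1, Y2=1. Eliminates n4 stuck-at-1.
Only n5 stuck-at-1 is consistent with every test.

n5 stuck-at-1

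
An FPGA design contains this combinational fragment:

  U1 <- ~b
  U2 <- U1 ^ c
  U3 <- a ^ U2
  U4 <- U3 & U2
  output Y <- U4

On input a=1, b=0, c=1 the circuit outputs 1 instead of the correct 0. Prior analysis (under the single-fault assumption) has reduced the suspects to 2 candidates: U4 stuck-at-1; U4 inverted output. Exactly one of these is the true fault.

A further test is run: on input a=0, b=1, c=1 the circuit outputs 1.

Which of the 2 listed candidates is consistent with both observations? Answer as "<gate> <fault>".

U4 stuck-at-1

Evaluate each candidate on input a=0, b=1, c=1:
  U4 stuck-at-1: U1=0, U2=1, U3=1, U4=1 [stuck-at-1] → 1 — matches
  U4 inverted output: U1=0, U2=1, U3=1, U4=0 [inverted output] → 0 — eliminated
Only U4 stuck-at-1 reproduces the observed 1.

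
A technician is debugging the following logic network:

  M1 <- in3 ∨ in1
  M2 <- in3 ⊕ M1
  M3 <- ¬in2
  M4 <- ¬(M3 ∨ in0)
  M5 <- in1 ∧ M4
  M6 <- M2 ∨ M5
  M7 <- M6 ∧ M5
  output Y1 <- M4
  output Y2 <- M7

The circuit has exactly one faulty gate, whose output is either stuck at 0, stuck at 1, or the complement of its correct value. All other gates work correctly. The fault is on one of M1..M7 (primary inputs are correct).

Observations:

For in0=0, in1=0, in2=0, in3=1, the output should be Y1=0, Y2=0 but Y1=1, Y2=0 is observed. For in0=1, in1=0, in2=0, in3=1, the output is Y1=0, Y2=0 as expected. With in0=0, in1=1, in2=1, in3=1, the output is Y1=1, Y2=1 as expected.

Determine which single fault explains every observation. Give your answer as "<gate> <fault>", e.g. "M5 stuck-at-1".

Fault-free values for test 1 (in0=0, in1=0, in2=0, in3=1): M1=1, M2=0, M3=1, M4=0, M5=0, M6=0, M7=0, giving Y1=0, Y2=0. Observed Y1=1, Y2=0.
Test 1: faults giving observed Y1=1, Y2=0 are {M3 stuck-at-0, M3 inverted output, M4 stuck-at-1, M4 inverted output}.
Test 2 (in0=1, in1=0, in2=0, in3=1): fault-free M1=1, M2=0, M3=1, M4=0, M5=0, M6=0, M7=0 → Y1=0, Y2=0; observed Y1=0, Y2=0. Eliminates M4 stuck-at-1, M4 inverted output.
Test 3 (in0=0, in1=1, in2=1, in3=1): fault-free M1=1, M2=0, M3=0, M4=1, M5=1, M6=1, M7=1 → Y1=1, Y2=1; observed Y1=1, Y2=1. Eliminates M3 inverted output.
Only M3 stuck-at-0 is consistent with every test.

M3 stuck-at-0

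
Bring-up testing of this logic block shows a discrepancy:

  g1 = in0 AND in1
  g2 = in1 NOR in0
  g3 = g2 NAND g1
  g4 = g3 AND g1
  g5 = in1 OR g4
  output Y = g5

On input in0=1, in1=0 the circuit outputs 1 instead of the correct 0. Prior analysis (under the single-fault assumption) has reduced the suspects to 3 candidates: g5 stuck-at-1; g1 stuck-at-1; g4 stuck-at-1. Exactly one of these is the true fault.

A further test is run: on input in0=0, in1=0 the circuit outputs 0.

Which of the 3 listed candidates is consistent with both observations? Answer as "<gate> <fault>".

g1 stuck-at-1

Evaluate each candidate on input in0=0, in1=0:
  g5 stuck-at-1: g1=0, g2=1, g3=1, g4=0, g5=1 [stuck-at-1] → 1 — eliminated
  g1 stuck-at-1: g1=1 [stuck-at-1], g2=1, g3=0, g4=0, g5=0 → 0 — matches
  g4 stuck-at-1: g1=0, g2=1, g3=1, g4=1 [stuck-at-1], g5=1 → 1 — eliminated
Only g1 stuck-at-1 reproduces the observed 0.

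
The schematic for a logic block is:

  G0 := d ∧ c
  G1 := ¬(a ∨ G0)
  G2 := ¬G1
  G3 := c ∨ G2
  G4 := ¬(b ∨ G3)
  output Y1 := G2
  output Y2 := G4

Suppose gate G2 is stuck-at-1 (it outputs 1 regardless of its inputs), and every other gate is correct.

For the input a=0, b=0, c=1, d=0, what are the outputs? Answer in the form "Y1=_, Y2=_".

Propagate with G2 forced: G0=0, G1=1, G2=1 [stuck-at-1], G3=1, G4=0.
So the outputs are Y1=1, Y2=0. (Without the fault they would be Y1=0, Y2=0.)

Y1=1, Y2=0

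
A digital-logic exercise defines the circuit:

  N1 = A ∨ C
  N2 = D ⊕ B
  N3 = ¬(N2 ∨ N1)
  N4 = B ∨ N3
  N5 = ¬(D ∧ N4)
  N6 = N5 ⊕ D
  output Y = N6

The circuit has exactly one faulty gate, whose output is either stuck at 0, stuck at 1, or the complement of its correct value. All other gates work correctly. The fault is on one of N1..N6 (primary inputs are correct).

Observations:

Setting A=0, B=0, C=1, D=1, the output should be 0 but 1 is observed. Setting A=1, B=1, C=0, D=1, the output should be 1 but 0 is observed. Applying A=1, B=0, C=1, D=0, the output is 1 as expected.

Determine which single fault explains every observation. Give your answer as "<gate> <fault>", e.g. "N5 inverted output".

Fault-free values for test 1 (A=0, B=0, C=1, D=1): N1=1, N2=1, N3=0, N4=0, N5=1, N6=0, giving Y=0. Observed 1.
Test 1: faults giving observed 1 are {N3 stuck-at-1, N3 inverted output, N4 stuck-at-1, N4 inverted output, N5 stuck-at-0, N5 inverted output, N6 stuck-at-1, N6 inverted output}.
Test 2 (A=1, B=1, C=0, D=1): fault-free N1=1, N2=0, N3=0, N4=1, N5=0, N6=1 → 1; observed 0. Eliminates N3 stuck-at-1, N3 inverted output, N4 stuck-at-1, N5 stuck-at-0, N6 stuck-at-1.
Test 3 (A=1, B=0, C=1, D=0): fault-free N1=1, N2=0, N3=0, N4=0, N5=1, N6=1 → 1; observed 1. Eliminates N5 inverted output, N6 inverted output.
Only N4 inverted output is consistent with every test.

N4 inverted output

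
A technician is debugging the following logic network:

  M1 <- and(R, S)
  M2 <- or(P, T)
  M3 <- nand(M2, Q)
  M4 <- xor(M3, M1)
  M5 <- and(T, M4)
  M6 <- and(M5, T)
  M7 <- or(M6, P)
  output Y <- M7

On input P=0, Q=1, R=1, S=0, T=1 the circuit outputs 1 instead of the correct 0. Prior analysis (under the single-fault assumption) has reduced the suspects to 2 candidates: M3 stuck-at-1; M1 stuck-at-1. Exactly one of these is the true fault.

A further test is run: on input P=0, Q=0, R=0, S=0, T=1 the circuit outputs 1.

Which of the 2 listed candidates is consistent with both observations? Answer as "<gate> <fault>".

Evaluate each candidate on input P=0, Q=0, R=0, S=0, T=1:
  M3 stuck-at-1: M1=0, M2=1, M3=1 [stuck-at-1], M4=1, M5=1, M6=1, M7=1 → 1 — matches
  M1 stuck-at-1: M1=1 [stuck-at-1], M2=1, M3=1, M4=0, M5=0, M6=0, M7=0 → 0 — eliminated
Only M3 stuck-at-1 reproduces the observed 1.

M3 stuck-at-1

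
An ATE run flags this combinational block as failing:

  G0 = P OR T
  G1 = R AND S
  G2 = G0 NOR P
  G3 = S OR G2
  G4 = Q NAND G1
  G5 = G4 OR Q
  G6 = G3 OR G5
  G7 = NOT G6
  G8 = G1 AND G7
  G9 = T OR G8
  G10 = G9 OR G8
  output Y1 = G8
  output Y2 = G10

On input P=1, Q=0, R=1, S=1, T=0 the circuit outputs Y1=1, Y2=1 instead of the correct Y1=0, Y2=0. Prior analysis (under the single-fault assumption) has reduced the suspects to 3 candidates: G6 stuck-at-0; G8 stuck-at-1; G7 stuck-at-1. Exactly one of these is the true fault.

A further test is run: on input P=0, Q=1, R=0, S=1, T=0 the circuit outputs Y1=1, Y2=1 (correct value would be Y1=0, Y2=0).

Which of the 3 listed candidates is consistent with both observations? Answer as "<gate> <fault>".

Evaluate each candidate on input P=0, Q=1, R=0, S=1, T=0:
  G6 stuck-at-0: G0=0, G1=0, G2=1, G3=1, G4=1, G5=1, G6=0 [stuck-at-0], G7=1, G8=0, G9=0, G10=0 → Y1=0, Y2=0 — eliminated
  G8 stuck-at-1: G0=0, G1=0, G2=1, G3=1, G4=1, G5=1, G6=1, G7=0, G8=1 [stuck-at-1], G9=1, G10=1 → Y1=1, Y2=1 — matches
  G7 stuck-at-1: G0=0, G1=0, G2=1, G3=1, G4=1, G5=1, G6=1, G7=1 [stuck-at-1], G8=0, G9=0, G10=0 → Y1=0, Y2=0 — eliminated
Only G8 stuck-at-1 reproduces the observed Y1=1, Y2=1.

G8 stuck-at-1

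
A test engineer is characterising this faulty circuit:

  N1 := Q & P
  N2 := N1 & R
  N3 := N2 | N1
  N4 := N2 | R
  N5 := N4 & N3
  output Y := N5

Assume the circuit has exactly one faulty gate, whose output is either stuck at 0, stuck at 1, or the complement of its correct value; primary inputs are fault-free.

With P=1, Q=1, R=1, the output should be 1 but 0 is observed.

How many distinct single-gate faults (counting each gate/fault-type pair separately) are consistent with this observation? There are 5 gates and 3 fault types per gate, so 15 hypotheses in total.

8

Fault-free: N1=1, N2=1, N3=1, N4=1, N5=1 → 1. Observed 0.
  N1: stuck-at-0, inverted output ✓; others ✗
  N2: none of the 3 fault types match ✗
  N3: stuck-at-0, inverted output ✓; others ✗
  N4: stuck-at-0, inverted output ✓; others ✗
  N5: stuck-at-0, inverted output ✓; others ✗
Consistent faults: {N1 stuck-at-0, N1 inverted output, N3 stuck-at-0, N3 inverted output, N4 stuck-at-0, N4 inverted output, N5 stuck-at-0, N5 inverted output} — 8 in all.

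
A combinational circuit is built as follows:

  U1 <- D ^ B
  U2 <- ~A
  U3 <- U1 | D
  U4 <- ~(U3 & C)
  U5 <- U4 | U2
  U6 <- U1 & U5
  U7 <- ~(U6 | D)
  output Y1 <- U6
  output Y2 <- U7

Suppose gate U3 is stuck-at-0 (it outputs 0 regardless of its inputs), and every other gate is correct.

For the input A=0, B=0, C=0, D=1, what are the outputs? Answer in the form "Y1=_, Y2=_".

Y1=1, Y2=0

Propagate with U3 forced: U1=1, U2=1, U3=0 [stuck-at-0], U4=1, U5=1, U6=1, U7=0.
So the outputs are Y1=1, Y2=0. (Same as the fault-free value — the fault is masked on this input.)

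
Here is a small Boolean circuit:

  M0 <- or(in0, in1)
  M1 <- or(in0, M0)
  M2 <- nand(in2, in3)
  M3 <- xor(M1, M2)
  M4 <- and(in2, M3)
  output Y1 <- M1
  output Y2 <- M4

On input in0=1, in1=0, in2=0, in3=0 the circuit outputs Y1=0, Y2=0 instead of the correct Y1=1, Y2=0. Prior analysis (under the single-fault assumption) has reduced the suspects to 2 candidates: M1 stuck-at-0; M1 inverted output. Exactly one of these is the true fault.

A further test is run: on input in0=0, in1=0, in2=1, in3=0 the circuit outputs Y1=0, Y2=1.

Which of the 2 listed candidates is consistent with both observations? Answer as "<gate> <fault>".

Evaluate each candidate on input in0=0, in1=0, in2=1, in3=0:
  M1 stuck-at-0: M0=0, M1=0 [stuck-at-0], M2=1, M3=1, M4=1 → Y1=0, Y2=1 — matches
  M1 inverted output: M0=0, M1=1 [inverted output], M2=1, M3=0, M4=0 → Y1=1, Y2=0 — eliminated
Only M1 stuck-at-0 reproduces the observed Y1=0, Y2=1.

M1 stuck-at-0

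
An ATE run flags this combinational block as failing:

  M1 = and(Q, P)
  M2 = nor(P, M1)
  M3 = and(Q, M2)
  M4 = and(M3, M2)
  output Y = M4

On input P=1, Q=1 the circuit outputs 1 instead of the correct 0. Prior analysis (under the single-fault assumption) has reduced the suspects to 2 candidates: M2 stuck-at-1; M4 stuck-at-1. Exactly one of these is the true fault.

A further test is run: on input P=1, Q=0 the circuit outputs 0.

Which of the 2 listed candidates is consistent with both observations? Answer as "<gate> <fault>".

Evaluate each candidate on input P=1, Q=0:
  M2 stuck-at-1: M1=0, M2=1 [stuck-at-1], M3=0, M4=0 → 0 — matches
  M4 stuck-at-1: M1=0, M2=0, M3=0, M4=1 [stuck-at-1] → 1 — eliminated
Only M2 stuck-at-1 reproduces the observed 0.

M2 stuck-at-1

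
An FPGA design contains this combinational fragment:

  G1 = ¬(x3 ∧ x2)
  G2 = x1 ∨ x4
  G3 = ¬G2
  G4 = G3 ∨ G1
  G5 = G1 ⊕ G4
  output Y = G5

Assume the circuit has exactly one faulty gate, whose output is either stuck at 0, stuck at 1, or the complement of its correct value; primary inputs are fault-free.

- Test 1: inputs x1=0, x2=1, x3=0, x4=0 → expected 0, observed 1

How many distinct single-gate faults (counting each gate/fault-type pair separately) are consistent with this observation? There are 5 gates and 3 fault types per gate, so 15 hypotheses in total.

Fault-free: G1=1, G2=0, G3=1, G4=1, G5=0 → 0. Observed 1.
  G1: stuck-at-0, inverted output ✓; others ✗
  G2: none of the 3 fault types match ✗
  G3: none of the 3 fault types match ✗
  G4: stuck-at-0, inverted output ✓; others ✗
  G5: stuck-at-1, inverted output ✓; others ✗
Consistent faults: {G1 stuck-at-0, G1 inverted output, G4 stuck-at-0, G4 inverted output, G5 stuck-at-1, G5 inverted output} — 6 in all.

6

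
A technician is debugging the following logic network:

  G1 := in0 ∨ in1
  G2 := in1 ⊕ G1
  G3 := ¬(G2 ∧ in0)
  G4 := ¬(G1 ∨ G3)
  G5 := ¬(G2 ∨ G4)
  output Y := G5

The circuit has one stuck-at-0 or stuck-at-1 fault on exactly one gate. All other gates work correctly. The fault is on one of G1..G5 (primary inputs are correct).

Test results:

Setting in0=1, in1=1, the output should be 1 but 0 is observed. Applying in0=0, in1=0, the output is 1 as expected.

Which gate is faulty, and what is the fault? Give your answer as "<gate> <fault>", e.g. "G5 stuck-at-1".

G1 stuck-at-0

Fault-free values for test 1 (in0=1, in1=1): G1=1, G2=0, G3=1, G4=0, G5=1, giving Y=1. Observed 0.
Test 1: faults giving observed 0 are {G1 stuck-at-0, G2 stuck-at-1, G4 stuck-at-1, G5 stuck-at-0}.
Test 2 (in0=0, in1=0): fault-free G1=0, G2=0, G3=1, G4=0, G5=1 → 1; observed 1. Eliminates G2 stuck-at-1, G4 stuck-at-1, G5 stuck-at-0.
Only G1 stuck-at-0 is consistent with every test.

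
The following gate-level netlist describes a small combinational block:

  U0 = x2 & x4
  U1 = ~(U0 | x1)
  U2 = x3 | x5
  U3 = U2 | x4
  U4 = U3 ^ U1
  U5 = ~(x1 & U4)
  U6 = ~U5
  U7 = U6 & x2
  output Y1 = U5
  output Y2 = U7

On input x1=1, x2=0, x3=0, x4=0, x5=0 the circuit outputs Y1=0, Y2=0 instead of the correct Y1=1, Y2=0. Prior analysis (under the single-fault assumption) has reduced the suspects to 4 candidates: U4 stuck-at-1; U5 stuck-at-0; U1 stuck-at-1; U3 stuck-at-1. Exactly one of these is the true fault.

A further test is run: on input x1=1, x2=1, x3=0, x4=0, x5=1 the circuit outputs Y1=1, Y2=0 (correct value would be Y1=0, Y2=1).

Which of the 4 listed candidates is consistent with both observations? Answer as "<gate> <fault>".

U1 stuck-at-1

Evaluate each candidate on input x1=1, x2=1, x3=0, x4=0, x5=1:
  U4 stuck-at-1: U0=0, U1=0, U2=1, U3=1, U4=1 [stuck-at-1], U5=0, U6=1, U7=1 → Y1=0, Y2=1 — eliminated
  U5 stuck-at-0: U0=0, U1=0, U2=1, U3=1, U4=1, U5=0 [stuck-at-0], U6=1, U7=1 → Y1=0, Y2=1 — eliminated
  U1 stuck-at-1: U0=0, U1=1 [stuck-at-1], U2=1, U3=1, U4=0, U5=1, U6=0, U7=0 → Y1=1, Y2=0 — matches
  U3 stuck-at-1: U0=0, U1=0, U2=1, U3=1 [stuck-at-1], U4=1, U5=0, U6=1, U7=1 → Y1=0, Y2=1 — eliminated
Only U1 stuck-at-1 reproduces the observed Y1=1, Y2=0.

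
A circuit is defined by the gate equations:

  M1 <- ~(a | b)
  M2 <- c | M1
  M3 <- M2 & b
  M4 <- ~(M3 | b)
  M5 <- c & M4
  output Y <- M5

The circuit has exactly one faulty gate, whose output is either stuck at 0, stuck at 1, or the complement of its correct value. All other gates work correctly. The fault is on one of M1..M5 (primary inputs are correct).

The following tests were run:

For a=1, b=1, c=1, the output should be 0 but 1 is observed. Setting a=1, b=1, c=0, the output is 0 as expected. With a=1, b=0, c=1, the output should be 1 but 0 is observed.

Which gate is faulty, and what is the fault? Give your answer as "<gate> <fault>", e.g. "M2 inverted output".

M4 inverted output

Fault-free values for test 1 (a=1, b=1, c=1): M1=0, M2=1, M3=1, M4=0, M5=0, giving Y=0. Observed 1.
Test 1: faults giving observed 1 are {M4 stuck-at-1, M4 inverted output, M5 stuck-at-1, M5 inverted output}.
Test 2 (a=1, b=1, c=0): fault-free M1=0, M2=0, M3=0, M4=0, M5=0 → 0; observed 0. Eliminates M5 stuck-at-1, M5 inverted output.
Test 3 (a=1, b=0, c=1): fault-free M1=0, M2=1, M3=0, M4=1, M5=1 → 1; observed 0. Eliminates M4 stuck-at-1.
Only M4 inverted output is consistent with every test.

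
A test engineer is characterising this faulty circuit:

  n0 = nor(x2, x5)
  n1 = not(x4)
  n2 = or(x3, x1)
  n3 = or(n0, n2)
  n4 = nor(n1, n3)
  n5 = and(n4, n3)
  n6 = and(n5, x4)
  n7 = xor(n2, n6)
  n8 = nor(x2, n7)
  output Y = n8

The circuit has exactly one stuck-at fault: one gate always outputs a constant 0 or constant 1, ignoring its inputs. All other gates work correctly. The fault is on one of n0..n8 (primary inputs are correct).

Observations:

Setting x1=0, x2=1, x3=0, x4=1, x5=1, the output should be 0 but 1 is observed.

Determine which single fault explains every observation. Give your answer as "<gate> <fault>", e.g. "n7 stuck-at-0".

n8 stuck-at-1

Fault-free values for test 1 (x1=0, x2=1, x3=0, x4=1, x5=1): n0=0, n1=0, n2=0, n3=0, n4=1, n5=0, n6=0, n7=0, n8=0, giving Y=0. Observed 1.
Test 1: faults giving observed 1 are {n8 stuck-at-1}.
Only n8 stuck-at-1 is consistent with every test.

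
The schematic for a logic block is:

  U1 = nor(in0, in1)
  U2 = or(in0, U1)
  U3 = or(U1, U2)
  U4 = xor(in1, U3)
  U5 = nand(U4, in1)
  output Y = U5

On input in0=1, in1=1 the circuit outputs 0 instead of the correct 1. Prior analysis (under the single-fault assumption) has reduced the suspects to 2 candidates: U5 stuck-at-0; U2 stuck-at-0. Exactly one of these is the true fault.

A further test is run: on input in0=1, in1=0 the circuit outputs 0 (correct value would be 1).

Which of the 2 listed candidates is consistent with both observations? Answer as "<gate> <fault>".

Evaluate each candidate on input in0=1, in1=0:
  U5 stuck-at-0: U1=0, U2=1, U3=1, U4=1, U5=0 [stuck-at-0] → 0 — matches
  U2 stuck-at-0: U1=0, U2=0 [stuck-at-0], U3=0, U4=0, U5=1 → 1 — eliminated
Only U5 stuck-at-0 reproduces the observed 0.

U5 stuck-at-0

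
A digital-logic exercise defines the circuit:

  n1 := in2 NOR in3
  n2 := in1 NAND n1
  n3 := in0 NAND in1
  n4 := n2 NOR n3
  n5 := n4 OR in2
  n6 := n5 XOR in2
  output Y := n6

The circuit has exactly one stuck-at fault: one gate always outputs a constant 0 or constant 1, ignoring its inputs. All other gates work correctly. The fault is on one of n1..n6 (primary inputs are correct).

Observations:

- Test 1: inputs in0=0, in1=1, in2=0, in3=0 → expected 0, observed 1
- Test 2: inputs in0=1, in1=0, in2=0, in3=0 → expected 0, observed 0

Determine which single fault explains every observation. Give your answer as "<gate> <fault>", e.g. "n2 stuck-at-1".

Fault-free values for test 1 (in0=0, in1=1, in2=0, in3=0): n1=1, n2=0, n3=1, n4=0, n5=0, n6=0, giving Y=0. Observed 1.
Test 1: faults giving observed 1 are {n3 stuck-at-0, n4 stuck-at-1, n5 stuck-at-1, n6 stuck-at-1}.
Test 2 (in0=1, in1=0, in2=0, in3=0): fault-free n1=1, n2=1, n3=1, n4=0, n5=0, n6=0 → 0; observed 0. Eliminates n4 stuck-at-1, n5 stuck-at-1, n6 stuck-at-1.
Only n3 stuck-at-0 is consistent with every test.

n3 stuck-at-0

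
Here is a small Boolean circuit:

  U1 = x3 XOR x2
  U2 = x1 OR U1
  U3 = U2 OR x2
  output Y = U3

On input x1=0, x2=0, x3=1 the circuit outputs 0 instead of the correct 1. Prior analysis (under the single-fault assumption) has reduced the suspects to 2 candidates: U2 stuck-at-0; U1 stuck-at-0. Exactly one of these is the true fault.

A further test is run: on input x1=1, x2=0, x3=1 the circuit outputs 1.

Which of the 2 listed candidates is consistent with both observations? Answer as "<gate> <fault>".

U1 stuck-at-0

Evaluate each candidate on input x1=1, x2=0, x3=1:
  U2 stuck-at-0: U1=1, U2=0 [stuck-at-0], U3=0 → 0 — eliminated
  U1 stuck-at-0: U1=0 [stuck-at-0], U2=1, U3=1 → 1 — matches
Only U1 stuck-at-0 reproduces the observed 1.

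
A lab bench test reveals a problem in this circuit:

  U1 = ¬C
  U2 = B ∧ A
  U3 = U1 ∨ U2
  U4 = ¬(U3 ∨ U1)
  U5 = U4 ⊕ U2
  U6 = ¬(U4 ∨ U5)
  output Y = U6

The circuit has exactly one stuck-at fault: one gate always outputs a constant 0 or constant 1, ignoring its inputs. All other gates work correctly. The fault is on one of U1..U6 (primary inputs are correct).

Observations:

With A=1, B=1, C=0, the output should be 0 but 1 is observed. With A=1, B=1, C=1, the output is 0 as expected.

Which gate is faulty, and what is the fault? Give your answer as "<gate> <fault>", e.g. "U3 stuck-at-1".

Fault-free values for test 1 (A=1, B=1, C=0): U1=1, U2=1, U3=1, U4=0, U5=1, U6=0, giving Y=0. Observed 1.
Test 1: faults giving observed 1 are {U2 stuck-at-0, U5 stuck-at-0, U6 stuck-at-1}.
Test 2 (A=1, B=1, C=1): fault-free U1=0, U2=1, U3=1, U4=0, U5=1, U6=0 → 0; observed 0. Eliminates U5 stuck-at-0, U6 stuck-at-1.
Only U2 stuck-at-0 is consistent with every test.

U2 stuck-at-0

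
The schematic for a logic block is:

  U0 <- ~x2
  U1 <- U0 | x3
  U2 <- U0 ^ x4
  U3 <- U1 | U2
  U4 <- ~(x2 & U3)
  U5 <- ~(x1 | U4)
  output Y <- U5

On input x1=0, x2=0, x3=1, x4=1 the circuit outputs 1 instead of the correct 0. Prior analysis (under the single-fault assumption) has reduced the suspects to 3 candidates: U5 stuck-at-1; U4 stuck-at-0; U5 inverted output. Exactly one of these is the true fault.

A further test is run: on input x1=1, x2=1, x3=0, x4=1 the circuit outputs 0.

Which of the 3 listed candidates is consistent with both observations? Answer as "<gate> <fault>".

U4 stuck-at-0

Evaluate each candidate on input x1=1, x2=1, x3=0, x4=1:
  U5 stuck-at-1: U0=0, U1=0, U2=1, U3=1, U4=0, U5=1 [stuck-at-1] → 1 — eliminated
  U4 stuck-at-0: U0=0, U1=0, U2=1, U3=1, U4=0 [stuck-at-0], U5=0 → 0 — matches
  U5 inverted output: U0=0, U1=0, U2=1, U3=1, U4=0, U5=1 [inverted output] → 1 — eliminated
Only U4 stuck-at-0 reproduces the observed 0.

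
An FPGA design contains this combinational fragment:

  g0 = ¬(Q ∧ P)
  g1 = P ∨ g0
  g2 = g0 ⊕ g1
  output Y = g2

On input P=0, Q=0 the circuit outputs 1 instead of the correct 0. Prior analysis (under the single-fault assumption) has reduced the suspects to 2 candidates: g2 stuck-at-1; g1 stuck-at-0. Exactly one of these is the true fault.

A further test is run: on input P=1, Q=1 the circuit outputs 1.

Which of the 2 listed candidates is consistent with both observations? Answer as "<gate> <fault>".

g2 stuck-at-1

Evaluate each candidate on input P=1, Q=1:
  g2 stuck-at-1: g0=0, g1=1, g2=1 [stuck-at-1] → 1 — matches
  g1 stuck-at-0: g0=0, g1=0 [stuck-at-0], g2=0 → 0 — eliminated
Only g2 stuck-at-1 reproduces the observed 1.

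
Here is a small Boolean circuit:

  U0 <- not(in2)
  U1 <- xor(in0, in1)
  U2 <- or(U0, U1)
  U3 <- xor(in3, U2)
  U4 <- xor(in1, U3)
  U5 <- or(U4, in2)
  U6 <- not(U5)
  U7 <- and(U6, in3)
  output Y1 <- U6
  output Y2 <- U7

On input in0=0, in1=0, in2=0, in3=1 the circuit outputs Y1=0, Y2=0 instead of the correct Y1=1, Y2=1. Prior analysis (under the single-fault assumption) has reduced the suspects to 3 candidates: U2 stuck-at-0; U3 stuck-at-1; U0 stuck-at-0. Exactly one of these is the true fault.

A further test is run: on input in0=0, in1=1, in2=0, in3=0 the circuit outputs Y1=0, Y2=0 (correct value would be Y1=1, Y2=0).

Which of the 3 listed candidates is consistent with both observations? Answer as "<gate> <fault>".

U2 stuck-at-0

Evaluate each candidate on input in0=0, in1=1, in2=0, in3=0:
  U2 stuck-at-0: U0=1, U1=1, U2=0 [stuck-at-0], U3=0, U4=1, U5=1, U6=0, U7=0 → Y1=0, Y2=0 — matches
  U3 stuck-at-1: U0=1, U1=1, U2=1, U3=1 [stuck-at-1], U4=0, U5=0, U6=1, U7=0 → Y1=1, Y2=0 — eliminated
  U0 stuck-at-0: U0=0 [stuck-at-0], U1=1, U2=1, U3=1, U4=0, U5=0, U6=1, U7=0 → Y1=1, Y2=0 — eliminated
Only U2 stuck-at-0 reproduces the observed Y1=0, Y2=0.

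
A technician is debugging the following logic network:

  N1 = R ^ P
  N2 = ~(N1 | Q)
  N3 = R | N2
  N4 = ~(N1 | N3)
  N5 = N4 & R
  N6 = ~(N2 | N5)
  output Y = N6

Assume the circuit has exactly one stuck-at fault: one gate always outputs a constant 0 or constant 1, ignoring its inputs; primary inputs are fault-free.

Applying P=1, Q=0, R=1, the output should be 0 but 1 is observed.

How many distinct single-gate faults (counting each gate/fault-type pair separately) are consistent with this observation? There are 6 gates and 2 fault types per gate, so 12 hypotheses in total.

3

Fault-free: N1=0, N2=1, N3=1, N4=0, N5=0, N6=0 → 0. Observed 1.
  N1 stuck-at-0: output 0 ✗
  N1 stuck-at-1: output 1 ✓
  N2 stuck-at-0: output 1 ✓
  N2 stuck-at-1: output 0 ✗
  N3 stuck-at-0: output 0 ✗
  N3 stuck-at-1: output 0 ✗
  N4 stuck-at-0: output 0 ✗
  N4 stuck-at-1: output 0 ✗
  N5 stuck-at-0: output 0 ✗
  N5 stuck-at-1: output 0 ✗
  N6 stuck-at-0: output 0 ✗
  N6 stuck-at-1: output 1 ✓
Consistent faults: {N1 stuck-at-1, N2 stuck-at-0, N6 stuck-at-1} — 3 in all.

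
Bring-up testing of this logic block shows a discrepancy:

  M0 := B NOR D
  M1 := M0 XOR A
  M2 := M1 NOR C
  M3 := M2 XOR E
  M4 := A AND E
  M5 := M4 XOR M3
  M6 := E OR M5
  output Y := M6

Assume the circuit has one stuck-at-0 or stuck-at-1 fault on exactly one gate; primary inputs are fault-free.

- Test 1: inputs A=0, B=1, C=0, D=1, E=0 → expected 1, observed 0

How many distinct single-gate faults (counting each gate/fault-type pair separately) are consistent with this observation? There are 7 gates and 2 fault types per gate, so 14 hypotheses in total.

Fault-free: M0=0, M1=0, M2=1, M3=1, M4=0, M5=1, M6=1 → 1. Observed 0.
  M0 stuck-at-0: output 1 ✗
  M0 stuck-at-1: output 0 ✓
  M1 stuck-at-0: output 1 ✗
  M1 stuck-at-1: output 0 ✓
  M2 stuck-at-0: output 0 ✓
  M2 stuck-at-1: output 1 ✗
  M3 stuck-at-0: output 0 ✓
  M3 stuck-at-1: output 1 ✗
  M4 stuck-at-0: output 1 ✗
  M4 stuck-at-1: output 0 ✓
  M5 stuck-at-0: output 0 ✓
  M5 stuck-at-1: output 1 ✗
  M6 stuck-at-0: output 0 ✓
  M6 stuck-at-1: output 1 ✗
Consistent faults: {M0 stuck-at-1, M1 stuck-at-1, M2 stuck-at-0, M3 stuck-at-0, M4 stuck-at-1, M5 stuck-at-0, M6 stuck-at-0} — 7 in all.

7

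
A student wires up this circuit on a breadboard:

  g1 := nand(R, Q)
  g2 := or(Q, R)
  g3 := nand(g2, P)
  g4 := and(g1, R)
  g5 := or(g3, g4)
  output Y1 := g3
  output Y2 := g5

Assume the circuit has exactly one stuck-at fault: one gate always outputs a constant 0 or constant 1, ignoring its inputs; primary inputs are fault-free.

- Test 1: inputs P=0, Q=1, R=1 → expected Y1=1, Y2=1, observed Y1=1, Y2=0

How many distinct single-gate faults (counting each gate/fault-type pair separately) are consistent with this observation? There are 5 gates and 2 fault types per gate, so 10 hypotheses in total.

1

Fault-free: g1=0, g2=1, g3=1, g4=0, g5=1 → Y1=1, Y2=1. Observed Y1=1, Y2=0.
  g1 stuck-at-0: output Y1=1, Y2=1 ✗
  g1 stuck-at-1: output Y1=1, Y2=1 ✗
  g2 stuck-at-0: output Y1=1, Y2=1 ✗
  g2 stuck-at-1: output Y1=1, Y2=1 ✗
  g3 stuck-at-0: output Y1=0, Y2=0 ✗
  g3 stuck-at-1: output Y1=1, Y2=1 ✗
  g4 stuck-at-0: output Y1=1, Y2=1 ✗
  g4 stuck-at-1: output Y1=1, Y2=1 ✗
  g5 stuck-at-0: output Y1=1, Y2=0 ✓
  g5 stuck-at-1: output Y1=1, Y2=1 ✗
Consistent faults: {g5 stuck-at-0} — 1 in all.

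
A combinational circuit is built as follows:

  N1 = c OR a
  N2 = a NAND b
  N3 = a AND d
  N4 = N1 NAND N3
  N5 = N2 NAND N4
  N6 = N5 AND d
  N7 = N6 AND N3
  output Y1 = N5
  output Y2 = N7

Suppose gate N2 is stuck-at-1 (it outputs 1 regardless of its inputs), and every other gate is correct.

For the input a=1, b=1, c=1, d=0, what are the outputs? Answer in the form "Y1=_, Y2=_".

Y1=0, Y2=0

Propagate with N2 forced: N1=1, N2=1 [stuck-at-1], N3=0, N4=1, N5=0, N6=0, N7=0.
So the outputs are Y1=0, Y2=0. (Without the fault they would be Y1=1, Y2=0.)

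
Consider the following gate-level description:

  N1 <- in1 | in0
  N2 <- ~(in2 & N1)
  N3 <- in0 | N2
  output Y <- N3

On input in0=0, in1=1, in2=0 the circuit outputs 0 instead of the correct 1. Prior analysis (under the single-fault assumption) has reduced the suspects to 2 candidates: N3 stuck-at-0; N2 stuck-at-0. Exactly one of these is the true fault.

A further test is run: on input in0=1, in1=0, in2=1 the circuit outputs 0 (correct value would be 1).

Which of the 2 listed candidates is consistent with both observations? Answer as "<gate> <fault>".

Evaluate each candidate on input in0=1, in1=0, in2=1:
  N3 stuck-at-0: N1=1, N2=0, N3=0 [stuck-at-0] → 0 — matches
  N2 stuck-at-0: N1=1, N2=0 [stuck-at-0], N3=1 → 1 — eliminated
Only N3 stuck-at-0 reproduces the observed 0.

N3 stuck-at-0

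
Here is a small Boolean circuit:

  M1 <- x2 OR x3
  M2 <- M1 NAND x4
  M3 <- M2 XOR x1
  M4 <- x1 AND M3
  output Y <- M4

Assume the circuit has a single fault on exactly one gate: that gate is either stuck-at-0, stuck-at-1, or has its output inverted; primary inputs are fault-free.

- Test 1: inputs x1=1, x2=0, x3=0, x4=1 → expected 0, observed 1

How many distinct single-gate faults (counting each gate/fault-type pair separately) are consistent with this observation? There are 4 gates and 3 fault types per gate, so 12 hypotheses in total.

Fault-free: M1=0, M2=1, M3=0, M4=0 → 0. Observed 1.
  M1 stuck-at-0: output 0 ✗
  M1 stuck-at-1: output 1 ✓
  M1 inverted output: output 1 ✓
  M2 stuck-at-0: output 1 ✓
  M2 stuck-at-1: output 0 ✗
  M2 inverted output: output 1 ✓
  M3 stuck-at-0: output 0 ✗
  M3 stuck-at-1: output 1 ✓
  M3 inverted output: output 1 ✓
  M4 stuck-at-0: output 0 ✗
  M4 stuck-at-1: output 1 ✓
  M4 inverted output: output 1 ✓
Consistent faults: {M1 stuck-at-1, M1 inverted output, M2 stuck-at-0, M2 inverted output, M3 stuck-at-1, M3 inverted output, M4 stuck-at-1, M4 inverted output} — 8 in all.

8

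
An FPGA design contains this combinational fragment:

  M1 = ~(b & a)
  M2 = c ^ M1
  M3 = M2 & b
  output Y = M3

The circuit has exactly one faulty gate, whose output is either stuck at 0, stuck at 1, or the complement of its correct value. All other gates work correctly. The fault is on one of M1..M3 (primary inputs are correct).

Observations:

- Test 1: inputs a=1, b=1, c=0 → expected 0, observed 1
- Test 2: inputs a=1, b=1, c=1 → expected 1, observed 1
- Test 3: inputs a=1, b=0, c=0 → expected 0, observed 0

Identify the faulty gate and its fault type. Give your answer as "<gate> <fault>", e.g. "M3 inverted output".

Fault-free values for test 1 (a=1, b=1, c=0): M1=0, M2=0, M3=0, giving Y=0. Observed 1.
Test 1: faults giving observed 1 are {M1 stuck-at-1, M1 inverted output, M2 stuck-at-1, M2 inverted output, M3 stuck-at-1, M3 inverted output}.
Test 2 (a=1, b=1, c=1): fault-free M1=0, M2=1, M3=1 → 1; observed 1. Eliminates M1 stuck-at-1, M1 inverted output, M2 inverted output, M3 inverted output.
Test 3 (a=1, b=0, c=0): fault-free M1=1, M2=1, M3=0 → 0; observed 0. Eliminates M3 stuck-at-1.
Only M2 stuck-at-1 is consistent with every test.

M2 stuck-at-1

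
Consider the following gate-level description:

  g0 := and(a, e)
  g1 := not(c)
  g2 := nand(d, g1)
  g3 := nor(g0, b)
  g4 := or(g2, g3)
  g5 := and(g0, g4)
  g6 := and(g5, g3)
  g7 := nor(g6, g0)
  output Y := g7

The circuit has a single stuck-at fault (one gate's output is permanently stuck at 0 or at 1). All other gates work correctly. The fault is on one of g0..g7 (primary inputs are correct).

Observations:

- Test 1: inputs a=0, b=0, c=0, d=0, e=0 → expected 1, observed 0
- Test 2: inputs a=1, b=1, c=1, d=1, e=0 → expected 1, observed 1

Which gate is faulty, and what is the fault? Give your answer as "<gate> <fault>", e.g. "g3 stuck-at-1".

Fault-free values for test 1 (a=0, b=0, c=0, d=0, e=0): g0=0, g1=1, g2=1, g3=1, g4=1, g5=0, g6=0, g7=1, giving Y=1. Observed 0.
Test 1: faults giving observed 0 are {g0 stuck-at-1, g5 stuck-at-1, g6 stuck-at-1, g7 stuck-at-0}.
Test 2 (a=1, b=1, c=1, d=1, e=0): fault-free g0=0, g1=0, g2=1, g3=0, g4=1, g5=0, g6=0, g7=1 → 1; observed 1. Eliminates g0 stuck-at-1, g6 stuck-at-1, g7 stuck-at-0.
Only g5 stuck-at-1 is consistent with every test.

g5 stuck-at-1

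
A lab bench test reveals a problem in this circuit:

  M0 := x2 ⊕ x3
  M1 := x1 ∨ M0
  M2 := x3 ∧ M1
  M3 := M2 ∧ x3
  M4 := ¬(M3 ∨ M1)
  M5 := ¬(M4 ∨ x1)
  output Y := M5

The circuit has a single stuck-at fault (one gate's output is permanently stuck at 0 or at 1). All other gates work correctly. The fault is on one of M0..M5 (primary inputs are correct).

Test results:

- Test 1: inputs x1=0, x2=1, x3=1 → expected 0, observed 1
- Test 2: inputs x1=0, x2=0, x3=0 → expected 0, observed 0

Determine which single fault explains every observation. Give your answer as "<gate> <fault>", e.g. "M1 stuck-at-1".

M2 stuck-at-1

Fault-free values for test 1 (x1=0, x2=1, x3=1): M0=0, M1=0, M2=0, M3=0, M4=1, M5=0, giving Y=0. Observed 1.
Test 1: faults giving observed 1 are {M0 stuck-at-1, M1 stuck-at-1, M2 stuck-at-1, M3 stuck-at-1, M4 stuck-at-0, M5 stuck-at-1}.
Test 2 (x1=0, x2=0, x3=0): fault-free M0=0, M1=0, M2=0, M3=0, M4=1, M5=0 → 0; observed 0. Eliminates M0 stuck-at-1, M1 stuck-at-1, M3 stuck-at-1, M4 stuck-at-0, M5 stuck-at-1.
Only M2 stuck-at-1 is consistent with every test.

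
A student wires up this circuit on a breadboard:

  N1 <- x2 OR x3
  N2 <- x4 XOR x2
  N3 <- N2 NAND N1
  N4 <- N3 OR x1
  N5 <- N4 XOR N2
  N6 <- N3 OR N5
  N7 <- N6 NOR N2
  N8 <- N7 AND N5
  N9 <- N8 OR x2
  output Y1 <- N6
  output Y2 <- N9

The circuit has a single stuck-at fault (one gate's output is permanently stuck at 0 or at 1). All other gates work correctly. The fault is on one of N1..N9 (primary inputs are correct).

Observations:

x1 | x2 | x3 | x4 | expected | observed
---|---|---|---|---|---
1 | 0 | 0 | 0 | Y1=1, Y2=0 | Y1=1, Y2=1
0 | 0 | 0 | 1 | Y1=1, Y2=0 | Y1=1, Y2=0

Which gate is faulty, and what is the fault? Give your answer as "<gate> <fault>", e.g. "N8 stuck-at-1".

N7 stuck-at-1

Fault-free values for test 1 (x1=1, x2=0, x3=0, x4=0): N1=0, N2=0, N3=1, N4=1, N5=1, N6=1, N7=0, N8=0, N9=0, giving Y1=1, Y2=0. Observed Y1=1, Y2=1.
Test 1: faults giving observed Y1=1, Y2=1 are {N7 stuck-at-1, N8 stuck-at-1, N9 stuck-at-1}.
Test 2 (x1=0, x2=0, x3=0, x4=1): fault-free N1=0, N2=1, N3=1, N4=1, N5=0, N6=1, N7=0, N8=0, N9=0 → Y1=1, Y2=0; observed Y1=1, Y2=0. Eliminates N8 stuck-at-1, N9 stuck-at-1.
Only N7 stuck-at-1 is consistent with every test.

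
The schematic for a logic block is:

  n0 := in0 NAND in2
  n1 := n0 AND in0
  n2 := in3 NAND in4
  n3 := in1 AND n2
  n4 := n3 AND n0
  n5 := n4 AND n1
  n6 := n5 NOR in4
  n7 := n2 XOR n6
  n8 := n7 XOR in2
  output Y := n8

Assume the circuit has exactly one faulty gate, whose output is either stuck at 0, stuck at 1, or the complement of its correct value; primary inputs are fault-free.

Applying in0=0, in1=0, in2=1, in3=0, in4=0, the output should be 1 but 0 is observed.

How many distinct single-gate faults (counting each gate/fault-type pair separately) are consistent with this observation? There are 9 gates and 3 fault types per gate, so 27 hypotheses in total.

Fault-free: n0=1, n1=0, n2=1, n3=0, n4=0, n5=0, n6=1, n7=0, n8=1 → 1. Observed 0.
  n0: none of the 3 fault types match ✗
  n1: none of the 3 fault types match ✗
  n2: stuck-at-0, inverted output ✓; others ✗
  n3: none of the 3 fault types match ✗
  n4: none of the 3 fault types match ✗
  n5: stuck-at-1, inverted output ✓; others ✗
  n6: stuck-at-0, inverted output ✓; others ✗
  n7: stuck-at-1, inverted output ✓; others ✗
  n8: stuck-at-0, inverted output ✓; others ✗
Consistent faults: {n2 stuck-at-0, n2 inverted output, n5 stuck-at-1, n5 inverted output, n6 stuck-at-0, n6 inverted output, n7 stuck-at-1, n7 inverted output, n8 stuck-at-0, n8 inverted output} — 10 in all.

10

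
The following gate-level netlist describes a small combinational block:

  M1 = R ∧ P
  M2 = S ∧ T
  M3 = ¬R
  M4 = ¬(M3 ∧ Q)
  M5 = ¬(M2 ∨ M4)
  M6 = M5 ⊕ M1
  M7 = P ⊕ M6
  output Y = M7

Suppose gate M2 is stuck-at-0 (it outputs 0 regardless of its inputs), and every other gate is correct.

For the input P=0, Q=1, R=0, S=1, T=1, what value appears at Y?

Propagate with M2 forced: M1=0, M2=0 [stuck-at-0], M3=1, M4=0, M5=1, M6=1, M7=1.
So Y = 1. (Without the fault it would be 0.)

1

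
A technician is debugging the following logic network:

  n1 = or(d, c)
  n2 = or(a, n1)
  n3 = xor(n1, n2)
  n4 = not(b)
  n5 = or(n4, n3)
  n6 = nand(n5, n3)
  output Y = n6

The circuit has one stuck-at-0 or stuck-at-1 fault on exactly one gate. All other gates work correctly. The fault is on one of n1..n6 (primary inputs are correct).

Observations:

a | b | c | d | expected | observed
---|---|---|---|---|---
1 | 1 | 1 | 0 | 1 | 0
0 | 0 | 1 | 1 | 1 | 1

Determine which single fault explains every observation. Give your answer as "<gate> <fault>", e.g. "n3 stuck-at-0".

n1 stuck-at-0

Fault-free values for test 1 (a=1, b=1, c=1, d=0): n1=1, n2=1, n3=0, n4=0, n5=0, n6=1, giving Y=1. Observed 0.
Test 1: faults giving observed 0 are {n1 stuck-at-0, n2 stuck-at-0, n3 stuck-at-1, n6 stuck-at-0}.
Test 2 (a=0, b=0, c=1, d=1): fault-free n1=1, n2=1, n3=0, n4=1, n5=1, n6=1 → 1; observed 1. Eliminates n2 stuck-at-0, n3 stuck-at-1, n6 stuck-at-0.
Only n1 stuck-at-0 is consistent with every test.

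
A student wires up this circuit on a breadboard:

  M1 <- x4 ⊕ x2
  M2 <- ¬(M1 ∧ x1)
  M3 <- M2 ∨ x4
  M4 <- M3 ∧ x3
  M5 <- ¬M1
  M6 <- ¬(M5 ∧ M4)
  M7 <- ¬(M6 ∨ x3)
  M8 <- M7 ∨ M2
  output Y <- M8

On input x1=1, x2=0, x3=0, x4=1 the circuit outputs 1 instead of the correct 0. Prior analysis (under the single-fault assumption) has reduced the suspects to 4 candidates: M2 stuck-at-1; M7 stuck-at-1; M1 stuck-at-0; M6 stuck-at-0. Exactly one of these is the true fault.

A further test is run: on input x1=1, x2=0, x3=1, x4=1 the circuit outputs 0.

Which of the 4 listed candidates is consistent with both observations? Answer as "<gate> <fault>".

M6 stuck-at-0

Evaluate each candidate on input x1=1, x2=0, x3=1, x4=1:
  M2 stuck-at-1: M1=1, M2=1 [stuck-at-1], M3=1, M4=1, M5=0, M6=1, M7=0, M8=1 → 1 — eliminated
  M7 stuck-at-1: M1=1, M2=0, M3=1, M4=1, M5=0, M6=1, M7=1 [stuck-at-1], M8=1 → 1 — eliminated
  M1 stuck-at-0: M1=0 [stuck-at-0], M2=1, M3=1, M4=1, M5=1, M6=0, M7=0, M8=1 → 1 — eliminated
  M6 stuck-at-0: M1=1, M2=0, M3=1, M4=1, M5=0, M6=0 [stuck-at-0], M7=0, M8=0 → 0 — matches
Only M6 stuck-at-0 reproduces the observed 0.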